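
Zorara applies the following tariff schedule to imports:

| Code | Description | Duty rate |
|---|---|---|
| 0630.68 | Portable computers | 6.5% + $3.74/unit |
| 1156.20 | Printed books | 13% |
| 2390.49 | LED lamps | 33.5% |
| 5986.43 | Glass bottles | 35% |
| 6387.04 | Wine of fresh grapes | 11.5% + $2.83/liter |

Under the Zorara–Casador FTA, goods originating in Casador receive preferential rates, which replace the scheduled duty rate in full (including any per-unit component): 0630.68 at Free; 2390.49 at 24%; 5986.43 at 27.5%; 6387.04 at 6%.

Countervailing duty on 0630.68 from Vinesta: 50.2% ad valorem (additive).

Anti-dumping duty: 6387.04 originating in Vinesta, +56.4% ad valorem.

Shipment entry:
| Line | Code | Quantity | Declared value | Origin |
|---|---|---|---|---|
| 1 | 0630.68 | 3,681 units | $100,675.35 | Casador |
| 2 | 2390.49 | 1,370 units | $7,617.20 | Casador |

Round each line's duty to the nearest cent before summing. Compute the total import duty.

Line 1 (0630.68, Casador, 3,681 units, $100,675.35):
Base rate for 0630.68 is 6.5% + $3.74/unit.
Origin Casador qualifies under the Zorara–Casador agreement and 0630.68 is covered: preferential rate Free applies instead.
The additional-duty order on 0630.68 targets Vinesta, not Casador; it does not apply.
Duty = $100,675.35 × 0% = $0.00.
Line 2 (2390.49, Casador, 1,370 units, $7,617.20):
Base rate for 2390.49 is 33.5%.
Origin Casador qualifies under the Zorara–Casador agreement and 2390.49 is covered: preferential rate 24% applies instead.
Duty = $7,617.20 × 24% = $1,828.13.
Total = $0.00 + $1,828.13 = $1,828.13.

$1,828.13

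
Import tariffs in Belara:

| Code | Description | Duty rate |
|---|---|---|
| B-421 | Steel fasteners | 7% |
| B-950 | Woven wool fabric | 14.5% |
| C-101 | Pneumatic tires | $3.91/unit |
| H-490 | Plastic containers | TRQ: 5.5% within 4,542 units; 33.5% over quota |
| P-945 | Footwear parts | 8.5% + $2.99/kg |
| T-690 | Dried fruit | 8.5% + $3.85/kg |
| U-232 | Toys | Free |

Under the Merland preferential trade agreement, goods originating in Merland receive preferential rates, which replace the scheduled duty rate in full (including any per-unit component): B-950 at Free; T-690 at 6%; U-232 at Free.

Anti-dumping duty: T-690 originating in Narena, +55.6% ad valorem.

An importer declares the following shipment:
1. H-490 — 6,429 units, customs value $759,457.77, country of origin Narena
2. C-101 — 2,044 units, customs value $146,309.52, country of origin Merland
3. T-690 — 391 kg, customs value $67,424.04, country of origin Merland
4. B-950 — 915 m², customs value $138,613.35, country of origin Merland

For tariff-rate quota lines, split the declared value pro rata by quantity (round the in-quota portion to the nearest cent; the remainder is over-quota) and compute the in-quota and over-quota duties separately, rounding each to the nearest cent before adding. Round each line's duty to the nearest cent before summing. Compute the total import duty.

Line 1 (H-490, Narena, 6,429 units, $759,457.77):
Code H-490 is under a tariff-rate quota (threshold 4,542 units). In-quota: 4,542 units at 5.5%; over-quota: 1,887 units at 33.5%.
Pro-rata value split: in-quota = $759,457.77 × 4,542/6,429 = $536,546.46; over-quota = $759,457.77 − $536,546.46 = $222,911.31.
In-quota duty = $536,546.46 × 5.5% = $29,510.06. Over-quota duty = $222,911.31 × 33.5% = $74,675.29.
Line duty = $29,510.06 + $74,675.29 = $104,185.35.
Line 2 (C-101, Merland, 2,044 units, $146,309.52):
Base rate for C-101 is $3.91/unit.
Origin Merland is the FTA partner but C-101 is not on the preference list; base rate stands.
Duty = 2,044 × $3.91 = $7,992.04.
Line 3 (T-690, Merland, 391 kg, $67,424.04):
Base rate for T-690 is 8.5% + $3.85/kg.
Origin Merland qualifies under the Belara–Merland agreement and T-690 is covered: preferential rate 6% applies instead.
The additional-duty order on T-690 targets Narena, not Merland; it does not apply.
Duty = $67,424.04 × 6% = $4,045.44.
Line 4 (B-950, Merland, 915 m², $138,613.35):
Base rate for B-950 is 14.5%.
Origin Merland qualifies under the Belara–Merland agreement and B-950 is covered: preferential rate Free applies instead.
Duty = $138,613.35 × 0% = $0.00.
Total = $104,185.35 + $7,992.04 + $4,045.44 + $0.00 = $116,222.83.

$116,222.83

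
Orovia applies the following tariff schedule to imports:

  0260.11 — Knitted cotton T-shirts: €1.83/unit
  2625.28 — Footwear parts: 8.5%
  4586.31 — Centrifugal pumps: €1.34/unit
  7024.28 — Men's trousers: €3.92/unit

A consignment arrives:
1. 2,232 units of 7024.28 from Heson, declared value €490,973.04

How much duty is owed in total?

Line 1 (7024.28, Heson, 2,232 units, €490,973.04):
Base rate for 7024.28 is €3.92/unit.
Duty = 2,232 × €3.92 = €8,749.44.

€8,749.44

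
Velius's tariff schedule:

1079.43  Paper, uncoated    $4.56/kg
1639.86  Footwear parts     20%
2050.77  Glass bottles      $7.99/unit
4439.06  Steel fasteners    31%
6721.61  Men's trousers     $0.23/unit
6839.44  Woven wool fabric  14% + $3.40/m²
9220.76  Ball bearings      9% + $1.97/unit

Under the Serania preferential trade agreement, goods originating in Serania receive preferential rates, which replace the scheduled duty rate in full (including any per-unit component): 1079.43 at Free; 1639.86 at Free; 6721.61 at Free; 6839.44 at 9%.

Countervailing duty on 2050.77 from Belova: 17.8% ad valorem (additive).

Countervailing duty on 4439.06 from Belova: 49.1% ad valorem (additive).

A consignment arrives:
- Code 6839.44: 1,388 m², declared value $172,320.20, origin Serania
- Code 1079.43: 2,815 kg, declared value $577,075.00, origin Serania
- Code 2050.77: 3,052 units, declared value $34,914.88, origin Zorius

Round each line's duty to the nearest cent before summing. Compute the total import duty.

Line 1 (6839.44, Serania, 1,388 m², $172,320.20):
Base rate for 6839.44 is 14% + $3.40/m².
Origin Serania qualifies under the Velius–Serania agreement and 6839.44 is covered: preferential rate 9% applies instead.
Duty = $172,320.20 × 9% = $15,508.82.
Line 2 (1079.43, Serania, 2,815 kg, $577,075.00):
Base rate for 1079.43 is $4.56/kg.
Origin Serania qualifies under the Velius–Serania agreement and 1079.43 is covered: preferential rate Free applies instead.
Duty = $577,075.00 × 0% = $0.00.
Line 3 (2050.77, Zorius, 3,052 units, $34,914.88):
Base rate for 2050.77 is $7.99/unit.
The additional-duty order on 2050.77 targets Belova, not Zorius; it does not apply.
Duty = 3,052 × $7.99 = $24,385.48.
Total = $15,508.82 + $0.00 + $24,385.48 = $39,894.30.

$39,894.30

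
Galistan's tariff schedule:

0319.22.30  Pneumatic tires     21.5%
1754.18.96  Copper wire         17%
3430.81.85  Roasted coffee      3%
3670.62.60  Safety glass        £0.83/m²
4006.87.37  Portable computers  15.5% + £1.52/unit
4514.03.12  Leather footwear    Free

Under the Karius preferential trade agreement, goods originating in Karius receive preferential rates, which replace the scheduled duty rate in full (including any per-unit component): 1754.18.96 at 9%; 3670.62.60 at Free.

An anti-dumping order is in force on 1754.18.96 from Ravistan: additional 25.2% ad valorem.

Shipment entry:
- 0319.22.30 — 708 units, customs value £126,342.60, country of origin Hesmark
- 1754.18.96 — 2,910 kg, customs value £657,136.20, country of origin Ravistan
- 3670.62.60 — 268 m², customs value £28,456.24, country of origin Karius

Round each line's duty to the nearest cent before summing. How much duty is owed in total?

Line 1 (0319.22.30, Hesmark, 708 units, £126,342.60):
Base rate for 0319.22.30 is 21.5%.
Duty = £126,342.60 × 21.5% = £27,163.66.
Line 2 (1754.18.96, Ravistan, 2,910 kg, £657,136.20):
Base rate for 1754.18.96 is 17%.
1754.18.96 has an FTA preferential rate, but origin Ravistan is not Karius; base rate stands.
Additional duty on 1754.18.96 from Ravistan: +25.2%. Applied ad valorem rate: 17% + 25.2% = 42.2%.
Duty = £657,136.20 × 42.2% = £277,311.48.
Line 3 (3670.62.60, Karius, 268 m², £28,456.24):
Base rate for 3670.62.60 is £0.83/m².
Origin Karius qualifies under the Galistan–Karius agreement and 3670.62.60 is covered: preferential rate Free applies instead.
Duty = £28,456.24 × 0% = £0.00.
Total = £27,163.66 + £277,311.48 + £0.00 = £304,475.14.

£304,475.14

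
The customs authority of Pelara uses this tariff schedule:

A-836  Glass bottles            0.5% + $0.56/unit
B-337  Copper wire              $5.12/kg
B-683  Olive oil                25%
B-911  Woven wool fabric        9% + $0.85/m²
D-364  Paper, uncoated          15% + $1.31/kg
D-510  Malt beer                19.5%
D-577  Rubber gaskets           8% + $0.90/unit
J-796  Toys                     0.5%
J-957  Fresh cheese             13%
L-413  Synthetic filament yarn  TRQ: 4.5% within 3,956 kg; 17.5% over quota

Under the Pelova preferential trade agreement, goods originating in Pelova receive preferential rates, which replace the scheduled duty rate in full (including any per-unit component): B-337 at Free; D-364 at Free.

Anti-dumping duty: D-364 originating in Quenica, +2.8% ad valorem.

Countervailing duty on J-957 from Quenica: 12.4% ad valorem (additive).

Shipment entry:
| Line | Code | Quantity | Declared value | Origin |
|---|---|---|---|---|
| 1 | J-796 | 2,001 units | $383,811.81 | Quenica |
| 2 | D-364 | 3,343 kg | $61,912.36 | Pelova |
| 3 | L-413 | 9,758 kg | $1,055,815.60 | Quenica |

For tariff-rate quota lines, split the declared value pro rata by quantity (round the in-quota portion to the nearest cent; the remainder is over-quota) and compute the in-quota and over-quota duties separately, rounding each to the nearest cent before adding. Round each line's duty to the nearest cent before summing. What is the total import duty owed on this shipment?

$131,041.69

Line 1 (J-796, Quenica, 2,001 units, $383,811.81):
Base rate for J-796 is 0.5%.
Duty = $383,811.81 × 0.5% = $1,919.06.
Line 2 (D-364, Pelova, 3,343 kg, $61,912.36):
Base rate for D-364 is 15% + $1.31/kg.
Origin Pelova qualifies under the Pelara–Pelova agreement and D-364 is covered: preferential rate Free applies instead.
The additional-duty order on D-364 targets Quenica, not Pelova; it does not apply.
Duty = $61,912.36 × 0% = $0.00.
Line 3 (L-413, Quenica, 9,758 kg, $1,055,815.60):
Code L-413 is under a tariff-rate quota (threshold 3,956 kg). In-quota: 3,956 kg at 4.5%; over-quota: 5,802 kg at 17.5%.
Pro-rata value split: in-quota = $1,055,815.60 × 3,956/9,758 = $428,039.20; over-quota = $1,055,815.60 − $428,039.20 = $627,776.40.
In-quota duty = $428,039.20 × 4.5% = $19,261.76. Over-quota duty = $627,776.40 × 17.5% = $109,860.87.
Line duty = $19,261.76 + $109,860.87 = $129,122.63.
Total = $1,919.06 + $0.00 + $129,122.63 = $131,041.69.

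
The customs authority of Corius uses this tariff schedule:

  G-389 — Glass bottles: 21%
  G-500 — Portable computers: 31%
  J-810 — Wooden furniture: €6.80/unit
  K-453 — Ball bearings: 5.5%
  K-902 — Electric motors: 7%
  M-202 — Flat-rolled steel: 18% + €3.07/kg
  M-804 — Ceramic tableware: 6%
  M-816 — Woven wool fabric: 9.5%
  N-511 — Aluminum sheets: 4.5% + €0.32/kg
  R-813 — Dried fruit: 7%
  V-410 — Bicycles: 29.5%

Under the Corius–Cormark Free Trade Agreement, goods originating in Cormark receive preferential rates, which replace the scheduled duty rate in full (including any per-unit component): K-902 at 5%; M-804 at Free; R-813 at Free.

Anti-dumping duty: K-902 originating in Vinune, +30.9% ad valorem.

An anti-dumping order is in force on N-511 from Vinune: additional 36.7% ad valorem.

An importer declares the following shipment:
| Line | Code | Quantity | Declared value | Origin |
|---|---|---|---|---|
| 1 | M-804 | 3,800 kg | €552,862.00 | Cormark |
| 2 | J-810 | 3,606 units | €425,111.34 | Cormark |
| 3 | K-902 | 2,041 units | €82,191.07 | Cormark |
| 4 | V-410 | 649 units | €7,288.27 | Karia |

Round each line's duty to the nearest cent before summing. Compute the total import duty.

€30,780.39

Line 1 (M-804, Cormark, 3,800 kg, €552,862.00):
Base rate for M-804 is 6%.
Origin Cormark qualifies under the Corius–Cormark agreement and M-804 is covered: preferential rate Free applies instead.
Duty = €552,862.00 × 0% = €0.00.
Line 2 (J-810, Cormark, 3,606 units, €425,111.34):
Base rate for J-810 is €6.80/unit.
Origin Cormark is the FTA partner but J-810 is not on the preference list; base rate stands.
Duty = 3,606 × €6.80 = €24,520.80.
Line 3 (K-902, Cormark, 2,041 units, €82,191.07):
Base rate for K-902 is 7%.
Origin Cormark qualifies under the Corius–Cormark agreement and K-902 is covered: preferential rate 5% applies instead.
The additional-duty order on K-902 targets Vinune, not Cormark; it does not apply.
Duty = €82,191.07 × 5% = €4,109.55.
Line 4 (V-410, Karia, 649 units, €7,288.27):
Base rate for V-410 is 29.5%.
Duty = €7,288.27 × 29.5% = €2,150.04.
Total = €0.00 + €24,520.80 + €4,109.55 + €2,150.04 = €30,780.39.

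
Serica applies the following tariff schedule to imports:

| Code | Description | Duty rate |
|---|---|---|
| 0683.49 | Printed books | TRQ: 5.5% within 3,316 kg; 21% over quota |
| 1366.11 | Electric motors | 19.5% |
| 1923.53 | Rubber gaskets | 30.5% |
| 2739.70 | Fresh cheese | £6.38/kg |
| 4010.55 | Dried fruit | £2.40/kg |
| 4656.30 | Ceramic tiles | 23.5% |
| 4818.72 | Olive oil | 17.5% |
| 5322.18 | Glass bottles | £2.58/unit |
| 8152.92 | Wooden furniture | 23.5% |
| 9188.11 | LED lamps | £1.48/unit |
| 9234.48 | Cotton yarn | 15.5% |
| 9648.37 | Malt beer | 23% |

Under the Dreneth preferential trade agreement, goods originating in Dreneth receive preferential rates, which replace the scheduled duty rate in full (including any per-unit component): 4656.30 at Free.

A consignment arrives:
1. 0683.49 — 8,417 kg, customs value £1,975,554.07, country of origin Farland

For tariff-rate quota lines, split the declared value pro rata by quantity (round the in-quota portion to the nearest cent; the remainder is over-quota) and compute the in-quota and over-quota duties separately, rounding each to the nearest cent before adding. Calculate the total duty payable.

Line 1 (0683.49, Farland, 8,417 kg, £1,975,554.07):
Code 0683.49 is under a tariff-rate quota (threshold 3,316 kg). In-quota: 3,316 kg at 5.5%; over-quota: 5,101 kg at 21%.
Pro-rata value split: in-quota = £1,975,554.07 × 3,316/8,417 = £778,298.36; over-quota = £1,975,554.07 − £778,298.36 = £1,197,255.71.
In-quota duty = £778,298.36 × 5.5% = £42,806.41. Over-quota duty = £1,197,255.71 × 21% = £251,423.70.
Line duty = £42,806.41 + £251,423.70 = £294,230.11.

£294,230.11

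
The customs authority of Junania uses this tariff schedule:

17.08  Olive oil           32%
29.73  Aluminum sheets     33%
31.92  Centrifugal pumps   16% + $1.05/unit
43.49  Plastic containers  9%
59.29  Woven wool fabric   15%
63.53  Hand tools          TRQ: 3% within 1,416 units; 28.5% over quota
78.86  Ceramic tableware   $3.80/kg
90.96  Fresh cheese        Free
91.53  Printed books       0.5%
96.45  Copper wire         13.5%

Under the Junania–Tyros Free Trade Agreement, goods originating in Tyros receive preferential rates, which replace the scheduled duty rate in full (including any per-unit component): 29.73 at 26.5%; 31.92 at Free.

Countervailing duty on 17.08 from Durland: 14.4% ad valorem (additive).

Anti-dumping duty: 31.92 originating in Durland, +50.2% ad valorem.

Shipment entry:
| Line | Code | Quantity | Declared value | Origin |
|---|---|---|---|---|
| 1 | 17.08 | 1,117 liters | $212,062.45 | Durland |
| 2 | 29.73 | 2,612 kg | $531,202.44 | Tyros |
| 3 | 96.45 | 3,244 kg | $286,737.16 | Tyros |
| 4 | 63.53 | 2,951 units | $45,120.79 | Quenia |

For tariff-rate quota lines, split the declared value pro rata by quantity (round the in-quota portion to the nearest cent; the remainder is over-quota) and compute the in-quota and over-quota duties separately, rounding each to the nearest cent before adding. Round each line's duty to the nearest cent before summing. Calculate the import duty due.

$285,213.66

Line 1 (17.08, Durland, 1,117 liters, $212,062.45):
Base rate for 17.08 is 32%.
Additional duty on 17.08 from Durland: +14.4%. Applied ad valorem rate: 32% + 14.4% = 46.4%.
Duty = $212,062.45 × 46.4% = $98,396.98.
Line 2 (29.73, Tyros, 2,612 kg, $531,202.44):
Base rate for 29.73 is 33%.
Origin Tyros qualifies under the Junania–Tyros agreement and 29.73 is covered: preferential rate 26.5% applies instead.
Duty = $531,202.44 × 26.5% = $140,768.65.
Line 3 (96.45, Tyros, 3,244 kg, $286,737.16):
Base rate for 96.45 is 13.5%.
Origin Tyros is the FTA partner but 96.45 is not on the preference list; base rate stands.
Duty = $286,737.16 × 13.5% = $38,709.52.
Line 4 (63.53, Quenia, 2,951 units, $45,120.79):
Code 63.53 is under a tariff-rate quota (threshold 1,416 units). In-quota: 1,416 units at 3%; over-quota: 1,535 units at 28.5%.
Pro-rata value split: in-quota = $45,120.79 × 1,416/2,951 = $21,650.64; over-quota = $45,120.79 − $21,650.64 = $23,470.15.
In-quota duty = $21,650.64 × 3% = $649.52. Over-quota duty = $23,470.15 × 28.5% = $6,688.99.
Line duty = $649.52 + $6,688.99 = $7,338.51.
Total = $98,396.98 + $140,768.65 + $38,709.52 + $7,338.51 = $285,213.66.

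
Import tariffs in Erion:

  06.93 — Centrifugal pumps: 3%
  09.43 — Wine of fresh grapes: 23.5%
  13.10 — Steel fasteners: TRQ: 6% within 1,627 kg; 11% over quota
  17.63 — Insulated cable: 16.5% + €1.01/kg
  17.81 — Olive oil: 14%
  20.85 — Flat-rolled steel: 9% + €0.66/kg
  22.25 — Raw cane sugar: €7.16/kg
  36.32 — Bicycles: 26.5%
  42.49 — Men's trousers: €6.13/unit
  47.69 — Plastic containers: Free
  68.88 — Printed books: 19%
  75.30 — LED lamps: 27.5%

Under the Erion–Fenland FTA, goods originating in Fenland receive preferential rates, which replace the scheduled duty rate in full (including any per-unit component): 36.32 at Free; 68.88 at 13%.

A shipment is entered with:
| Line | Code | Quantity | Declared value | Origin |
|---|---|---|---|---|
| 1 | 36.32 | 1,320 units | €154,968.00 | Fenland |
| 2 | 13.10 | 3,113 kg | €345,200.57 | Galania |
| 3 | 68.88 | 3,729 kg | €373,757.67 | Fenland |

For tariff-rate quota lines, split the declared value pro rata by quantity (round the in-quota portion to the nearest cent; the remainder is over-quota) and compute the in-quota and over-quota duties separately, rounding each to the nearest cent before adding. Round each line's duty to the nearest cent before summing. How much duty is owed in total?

Line 1 (36.32, Fenland, 1,320 units, €154,968.00):
Base rate for 36.32 is 26.5%.
Origin Fenland qualifies under the Erion–Fenland agreement and 36.32 is covered: preferential rate Free applies instead.
Duty = €154,968.00 × 0% = €0.00.
Line 2 (13.10, Galania, 3,113 kg, €345,200.57):
Code 13.10 is under a tariff-rate quota (threshold 1,627 kg). In-quota: 1,627 kg at 6%; over-quota: 1,486 kg at 11%.
Pro-rata value split: in-quota = €345,200.57 × 1,627/3,113 = €180,418.03; over-quota = €345,200.57 − €180,418.03 = €164,782.54.
In-quota duty = €180,418.03 × 6% = €10,825.08. Over-quota duty = €164,782.54 × 11% = €18,126.08.
Line duty = €10,825.08 + €18,126.08 = €28,951.16.
Line 3 (68.88, Fenland, 3,729 kg, €373,757.67):
Base rate for 68.88 is 19%.
Origin Fenland qualifies under the Erion–Fenland agreement and 68.88 is covered: preferential rate 13% applies instead.
Duty = €373,757.67 × 13% = €48,588.50.
Total = €0.00 + €28,951.16 + €48,588.50 = €77,539.66.

€77,539.66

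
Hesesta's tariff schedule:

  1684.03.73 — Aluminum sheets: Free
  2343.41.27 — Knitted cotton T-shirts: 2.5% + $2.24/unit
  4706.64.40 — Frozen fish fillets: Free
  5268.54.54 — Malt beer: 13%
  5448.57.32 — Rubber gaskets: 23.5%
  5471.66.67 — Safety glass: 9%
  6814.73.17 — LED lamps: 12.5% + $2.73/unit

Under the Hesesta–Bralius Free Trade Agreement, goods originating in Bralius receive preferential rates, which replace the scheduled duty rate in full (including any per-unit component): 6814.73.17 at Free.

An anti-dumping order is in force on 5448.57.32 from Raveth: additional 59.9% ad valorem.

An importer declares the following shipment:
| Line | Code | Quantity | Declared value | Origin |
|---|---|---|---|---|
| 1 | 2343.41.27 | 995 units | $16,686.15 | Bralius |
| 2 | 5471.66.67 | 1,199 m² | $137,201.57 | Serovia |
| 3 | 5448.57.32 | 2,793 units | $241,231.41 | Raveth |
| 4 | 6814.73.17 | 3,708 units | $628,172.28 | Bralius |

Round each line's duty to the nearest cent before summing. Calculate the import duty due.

Line 1 (2343.41.27, Bralius, 995 units, $16,686.15):
Base rate for 2343.41.27 is 2.5% + $2.24/unit.
Origin Bralius is the FTA partner but 2343.41.27 is not on the preference list; base rate stands.
Duty = $16,686.15 × 2.5% + 995 × $2.24 = $2,645.95.
Line 2 (5471.66.67, Serovia, 1,199 m², $137,201.57):
Base rate for 5471.66.67 is 9%.
Duty = $137,201.57 × 9% = $12,348.14.
Line 3 (5448.57.32, Raveth, 2,793 units, $241,231.41):
Base rate for 5448.57.32 is 23.5%.
Additional duty on 5448.57.32 from Raveth: +59.9%. Applied ad valorem rate: 23.5% + 59.9% = 83.4%.
Duty = $241,231.41 × 83.4% = $201,187.00.
Line 4 (6814.73.17, Bralius, 3,708 units, $628,172.28):
Base rate for 6814.73.17 is 12.5% + $2.73/unit.
Origin Bralius qualifies under the Hesesta–Bralius agreement and 6814.73.17 is covered: preferential rate Free applies instead.
Duty = $628,172.28 × 0% = $0.00.
Total = $2,645.95 + $12,348.14 + $201,187.00 + $0.00 = $216,181.09.

$216,181.09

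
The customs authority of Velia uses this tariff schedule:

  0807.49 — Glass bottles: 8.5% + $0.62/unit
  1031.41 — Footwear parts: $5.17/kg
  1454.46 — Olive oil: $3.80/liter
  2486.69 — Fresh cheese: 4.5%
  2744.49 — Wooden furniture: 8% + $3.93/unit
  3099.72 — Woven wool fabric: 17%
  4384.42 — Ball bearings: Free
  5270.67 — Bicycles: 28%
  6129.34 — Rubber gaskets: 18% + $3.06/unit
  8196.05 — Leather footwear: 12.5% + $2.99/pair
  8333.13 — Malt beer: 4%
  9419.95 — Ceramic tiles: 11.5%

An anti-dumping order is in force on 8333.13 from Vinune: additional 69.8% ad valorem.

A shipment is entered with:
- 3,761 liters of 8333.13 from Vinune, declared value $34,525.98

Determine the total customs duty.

$25,480.17

Line 1 (8333.13, Vinune, 3,761 liters, $34,525.98):
Base rate for 8333.13 is 4%.
Additional duty on 8333.13 from Vinune: +69.8%. Applied ad valorem rate: 4% + 69.8% = 73.8%.
Duty = $34,525.98 × 73.8% = $25,480.17.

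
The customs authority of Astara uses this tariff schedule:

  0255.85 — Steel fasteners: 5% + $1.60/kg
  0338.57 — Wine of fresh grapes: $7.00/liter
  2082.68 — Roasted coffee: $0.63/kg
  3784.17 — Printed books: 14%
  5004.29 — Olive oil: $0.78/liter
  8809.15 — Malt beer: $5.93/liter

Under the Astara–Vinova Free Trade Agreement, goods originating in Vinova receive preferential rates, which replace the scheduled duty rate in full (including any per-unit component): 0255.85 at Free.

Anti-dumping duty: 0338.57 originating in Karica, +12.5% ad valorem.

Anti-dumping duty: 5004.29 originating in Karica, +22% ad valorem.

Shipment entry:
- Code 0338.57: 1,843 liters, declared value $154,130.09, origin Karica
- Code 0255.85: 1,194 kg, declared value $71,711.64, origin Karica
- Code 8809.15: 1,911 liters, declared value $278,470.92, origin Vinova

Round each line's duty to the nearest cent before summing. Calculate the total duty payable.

Line 1 (0338.57, Karica, 1,843 liters, $154,130.09):
Base rate for 0338.57 is $7.00/liter.
Additional duty on 0338.57 from Karica: +12.5% ad valorem. Applied ad valorem rate = 12.5%.
Duty = $154,130.09 × 12.5% + 1,843 × $7.00 = $32,167.26.
Line 2 (0255.85, Karica, 1,194 kg, $71,711.64):
Base rate for 0255.85 is 5% + $1.60/kg.
0255.85 has an FTA preferential rate, but origin Karica is not Vinova; base rate stands.
Duty = $71,711.64 × 5% + 1,194 × $1.60 = $5,495.98.
Line 3 (8809.15, Vinova, 1,911 liters, $278,470.92):
Base rate for 8809.15 is $5.93/liter.
Origin Vinova is the FTA partner but 8809.15 is not on the preference list; base rate stands.
Duty = 1,911 × $5.93 = $11,332.23.
Total = $32,167.26 + $5,495.98 + $11,332.23 = $48,995.47.

$48,995.47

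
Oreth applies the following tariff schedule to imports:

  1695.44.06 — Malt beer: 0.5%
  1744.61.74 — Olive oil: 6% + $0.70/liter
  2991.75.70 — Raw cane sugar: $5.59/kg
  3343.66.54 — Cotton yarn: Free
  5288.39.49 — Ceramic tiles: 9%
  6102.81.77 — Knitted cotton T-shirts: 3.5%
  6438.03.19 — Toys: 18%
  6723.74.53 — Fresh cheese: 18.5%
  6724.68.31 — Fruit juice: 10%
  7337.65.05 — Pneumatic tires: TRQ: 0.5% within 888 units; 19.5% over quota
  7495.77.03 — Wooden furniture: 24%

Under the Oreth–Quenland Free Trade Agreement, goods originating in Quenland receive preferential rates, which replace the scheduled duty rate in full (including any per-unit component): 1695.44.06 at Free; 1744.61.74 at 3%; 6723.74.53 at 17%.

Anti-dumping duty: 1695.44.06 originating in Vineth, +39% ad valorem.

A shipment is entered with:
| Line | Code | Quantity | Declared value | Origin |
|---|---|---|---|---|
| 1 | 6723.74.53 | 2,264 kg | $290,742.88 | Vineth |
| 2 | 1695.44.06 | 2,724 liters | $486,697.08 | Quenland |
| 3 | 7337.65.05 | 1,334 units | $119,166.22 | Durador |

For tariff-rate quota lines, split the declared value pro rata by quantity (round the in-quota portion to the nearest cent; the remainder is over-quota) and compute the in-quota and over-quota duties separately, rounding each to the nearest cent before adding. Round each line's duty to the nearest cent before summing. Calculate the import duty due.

Line 1 (6723.74.53, Vineth, 2,264 kg, $290,742.88):
Base rate for 6723.74.53 is 18.5%.
6723.74.53 has an FTA preferential rate, but origin Vineth is not Quenland; base rate stands.
Duty = $290,742.88 × 18.5% = $53,787.43.
Line 2 (1695.44.06, Quenland, 2,724 liters, $486,697.08):
Base rate for 1695.44.06 is 0.5%.
Origin Quenland qualifies under the Oreth–Quenland agreement and 1695.44.06 is covered: preferential rate Free applies instead.
The additional-duty order on 1695.44.06 targets Vineth, not Quenland; it does not apply.
Duty = $486,697.08 × 0% = $0.00.
Line 3 (7337.65.05, Durador, 1,334 units, $119,166.22):
Code 7337.65.05 is under a tariff-rate quota (threshold 888 units). In-quota: 888 units at 0.5%; over-quota: 446 units at 19.5%.
Pro-rata value split: in-quota = $119,166.22 × 888/1,334 = $79,325.04; over-quota = $119,166.22 − $79,325.04 = $39,841.18.
In-quota duty = $79,325.04 × 0.5% = $396.63. Over-quota duty = $39,841.18 × 19.5% = $7,769.03.
Line duty = $396.63 + $7,769.03 = $8,165.66.
Total = $53,787.43 + $0.00 + $8,165.66 = $61,953.09.

$61,953.09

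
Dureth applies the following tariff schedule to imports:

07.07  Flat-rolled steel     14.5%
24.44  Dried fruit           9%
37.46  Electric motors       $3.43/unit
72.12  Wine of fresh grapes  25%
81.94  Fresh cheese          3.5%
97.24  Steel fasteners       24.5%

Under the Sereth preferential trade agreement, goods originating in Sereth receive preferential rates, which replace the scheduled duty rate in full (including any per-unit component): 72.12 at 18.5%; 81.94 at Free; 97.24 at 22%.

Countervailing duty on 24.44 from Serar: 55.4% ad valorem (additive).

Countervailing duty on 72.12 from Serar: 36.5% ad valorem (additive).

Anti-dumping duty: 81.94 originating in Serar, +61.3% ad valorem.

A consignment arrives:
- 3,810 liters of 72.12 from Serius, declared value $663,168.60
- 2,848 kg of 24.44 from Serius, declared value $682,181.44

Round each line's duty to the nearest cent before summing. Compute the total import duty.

Line 1 (72.12, Serius, 3,810 liters, $663,168.60):
Base rate for 72.12 is 25%.
72.12 has an FTA preferential rate, but origin Serius is not Sereth; base rate stands.
The additional-duty order on 72.12 targets Serar, not Serius; it does not apply.
Duty = $663,168.60 × 25% = $165,792.15.
Line 2 (24.44, Serius, 2,848 kg, $682,181.44):
Base rate for 24.44 is 9%.
The additional-duty order on 24.44 targets Serar, not Serius; it does not apply.
Duty = $682,181.44 × 9% = $61,396.33.
Total = $165,792.15 + $61,396.33 = $227,188.48.

$227,188.48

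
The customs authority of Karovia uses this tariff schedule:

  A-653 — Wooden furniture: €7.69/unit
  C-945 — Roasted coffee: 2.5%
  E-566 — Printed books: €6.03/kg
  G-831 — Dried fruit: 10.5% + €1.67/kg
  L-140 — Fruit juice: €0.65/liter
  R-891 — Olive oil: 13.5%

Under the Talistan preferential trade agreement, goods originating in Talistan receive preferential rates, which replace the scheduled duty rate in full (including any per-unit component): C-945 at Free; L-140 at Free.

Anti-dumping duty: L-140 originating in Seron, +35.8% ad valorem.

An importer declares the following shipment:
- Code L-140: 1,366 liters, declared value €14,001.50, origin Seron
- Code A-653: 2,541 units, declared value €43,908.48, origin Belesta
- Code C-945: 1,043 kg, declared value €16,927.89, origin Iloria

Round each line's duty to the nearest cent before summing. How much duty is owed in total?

€25,863.93

Line 1 (L-140, Seron, 1,366 liters, €14,001.50):
Base rate for L-140 is €0.65/liter.
L-140 has an FTA preferential rate, but origin Seron is not Talistan; base rate stands.
Additional duty on L-140 from Seron: +35.8% ad valorem. Applied ad valorem rate = 35.8%.
Duty = €14,001.50 × 35.8% + 1,366 × €0.65 = €5,900.44.
Line 2 (A-653, Belesta, 2,541 units, €43,908.48):
Base rate for A-653 is €7.69/unit.
Duty = 2,541 × €7.69 = €19,540.29.
Line 3 (C-945, Iloria, 1,043 kg, €16,927.89):
Base rate for C-945 is 2.5%.
C-945 has an FTA preferential rate, but origin Iloria is not Talistan; base rate stands.
Duty = €16,927.89 × 2.5% = €423.20.
Total = €5,900.44 + €19,540.29 + €423.20 = €25,863.93.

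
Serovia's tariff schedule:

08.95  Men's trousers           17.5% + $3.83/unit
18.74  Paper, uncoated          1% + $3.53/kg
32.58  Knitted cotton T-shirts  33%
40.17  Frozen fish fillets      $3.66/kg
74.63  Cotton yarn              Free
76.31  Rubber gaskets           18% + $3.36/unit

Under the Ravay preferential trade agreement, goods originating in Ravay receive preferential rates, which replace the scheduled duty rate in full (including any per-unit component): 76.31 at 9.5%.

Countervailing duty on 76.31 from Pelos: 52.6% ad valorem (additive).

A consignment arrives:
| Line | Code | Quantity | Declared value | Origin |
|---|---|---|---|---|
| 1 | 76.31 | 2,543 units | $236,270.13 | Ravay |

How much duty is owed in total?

$22,445.66

Line 1 (76.31, Ravay, 2,543 units, $236,270.13):
Base rate for 76.31 is 18% + $3.36/unit.
Origin Ravay qualifies under the Serovia–Ravay agreement and 76.31 is covered: preferential rate 9.5% applies instead.
The additional-duty order on 76.31 targets Pelos, not Ravay; it does not apply.
Duty = $236,270.13 × 9.5% = $22,445.66.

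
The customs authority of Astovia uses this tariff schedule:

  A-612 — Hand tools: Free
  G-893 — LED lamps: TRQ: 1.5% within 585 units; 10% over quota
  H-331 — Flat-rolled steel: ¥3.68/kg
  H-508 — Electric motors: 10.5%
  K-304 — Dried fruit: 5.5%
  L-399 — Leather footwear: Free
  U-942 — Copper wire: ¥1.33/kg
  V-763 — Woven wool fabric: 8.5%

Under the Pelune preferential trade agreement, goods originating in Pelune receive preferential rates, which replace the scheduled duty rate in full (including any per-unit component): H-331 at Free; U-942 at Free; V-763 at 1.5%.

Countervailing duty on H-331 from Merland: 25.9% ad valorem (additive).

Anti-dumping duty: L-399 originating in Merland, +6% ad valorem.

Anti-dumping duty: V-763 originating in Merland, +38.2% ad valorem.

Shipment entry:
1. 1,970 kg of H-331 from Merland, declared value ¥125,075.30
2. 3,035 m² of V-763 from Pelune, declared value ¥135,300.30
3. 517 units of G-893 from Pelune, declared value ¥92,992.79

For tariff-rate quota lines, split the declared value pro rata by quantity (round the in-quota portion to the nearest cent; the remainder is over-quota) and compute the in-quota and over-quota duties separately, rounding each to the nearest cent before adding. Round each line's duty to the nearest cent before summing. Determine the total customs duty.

Line 1 (H-331, Merland, 1,970 kg, ¥125,075.30):
Base rate for H-331 is ¥3.68/kg.
H-331 has an FTA preferential rate, but origin Merland is not Pelune; base rate stands.
Additional duty on H-331 from Merland: +25.9% ad valorem. Applied ad valorem rate = 25.9%.
Duty = ¥125,075.30 × 25.9% + 1,970 × ¥3.68 = ¥39,644.10.
Line 2 (V-763, Pelune, 3,035 m², ¥135,300.30):
Base rate for V-763 is 8.5%.
Origin Pelune qualifies under the Astovia–Pelune agreement and V-763 is covered: preferential rate 1.5% applies instead.
The additional-duty order on V-763 targets Merland, not Pelune; it does not apply.
Duty = ¥135,300.30 × 1.5% = ¥2,029.50.
Line 3 (G-893, Pelune, 517 units, ¥92,992.79):
Code G-893 is under a tariff-rate quota (threshold 585 units). Quantity 517 units is within the quota, so the in-quota rate 1.5% applies to the full value.
Duty = ¥92,992.79 × 1.5% = ¥1,394.89.
Total = ¥39,644.10 + ¥2,029.50 + ¥1,394.89 = ¥43,068.49.

¥43,068.49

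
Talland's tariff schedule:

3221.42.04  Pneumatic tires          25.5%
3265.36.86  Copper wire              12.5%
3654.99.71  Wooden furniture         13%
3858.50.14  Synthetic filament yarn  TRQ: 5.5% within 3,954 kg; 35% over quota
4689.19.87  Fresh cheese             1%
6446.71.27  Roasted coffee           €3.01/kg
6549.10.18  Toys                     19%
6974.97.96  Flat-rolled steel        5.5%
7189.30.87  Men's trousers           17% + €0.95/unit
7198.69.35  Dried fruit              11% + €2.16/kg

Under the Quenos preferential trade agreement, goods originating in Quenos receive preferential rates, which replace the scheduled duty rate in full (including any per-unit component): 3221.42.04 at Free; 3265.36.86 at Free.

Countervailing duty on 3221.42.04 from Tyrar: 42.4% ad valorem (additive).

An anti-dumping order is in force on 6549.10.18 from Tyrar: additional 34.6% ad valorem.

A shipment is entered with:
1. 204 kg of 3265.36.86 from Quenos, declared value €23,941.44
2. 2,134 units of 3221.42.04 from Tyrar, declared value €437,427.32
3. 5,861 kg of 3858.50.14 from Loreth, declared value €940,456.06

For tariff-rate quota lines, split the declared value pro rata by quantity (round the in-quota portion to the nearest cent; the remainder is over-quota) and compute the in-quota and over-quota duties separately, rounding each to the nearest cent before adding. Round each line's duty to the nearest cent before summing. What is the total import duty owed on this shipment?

Line 1 (3265.36.86, Quenos, 204 kg, €23,941.44):
Base rate for 3265.36.86 is 12.5%.
Origin Quenos qualifies under the Talland–Quenos agreement and 3265.36.86 is covered: preferential rate Free applies instead.
Duty = €23,941.44 × 0% = €0.00.
Line 2 (3221.42.04, Tyrar, 2,134 units, €437,427.32):
Base rate for 3221.42.04 is 25.5%.
3221.42.04 has an FTA preferential rate, but origin Tyrar is not Quenos; base rate stands.
Additional duty on 3221.42.04 from Tyrar: +42.4%. Applied ad valorem rate: 25.5% + 42.4% = 67.9%.
Duty = €437,427.32 × 67.9% = €297,013.15.
Line 3 (3858.50.14, Loreth, 5,861 kg, €940,456.06):
Code 3858.50.14 is under a tariff-rate quota (threshold 3,954 kg). In-quota: 3,954 kg at 5.5%; over-quota: 1,907 kg at 35%.
Pro-rata value split: in-quota = €940,456.06 × 3,954/5,861 = €634,458.84; over-quota = €940,456.06 − €634,458.84 = €305,997.22.
In-quota duty = €634,458.84 × 5.5% = €34,895.24. Over-quota duty = €305,997.22 × 35% = €107,099.03.
Line duty = €34,895.24 + €107,099.03 = €141,994.27.
Total = €0.00 + €297,013.15 + €141,994.27 = €439,007.42.

€439,007.42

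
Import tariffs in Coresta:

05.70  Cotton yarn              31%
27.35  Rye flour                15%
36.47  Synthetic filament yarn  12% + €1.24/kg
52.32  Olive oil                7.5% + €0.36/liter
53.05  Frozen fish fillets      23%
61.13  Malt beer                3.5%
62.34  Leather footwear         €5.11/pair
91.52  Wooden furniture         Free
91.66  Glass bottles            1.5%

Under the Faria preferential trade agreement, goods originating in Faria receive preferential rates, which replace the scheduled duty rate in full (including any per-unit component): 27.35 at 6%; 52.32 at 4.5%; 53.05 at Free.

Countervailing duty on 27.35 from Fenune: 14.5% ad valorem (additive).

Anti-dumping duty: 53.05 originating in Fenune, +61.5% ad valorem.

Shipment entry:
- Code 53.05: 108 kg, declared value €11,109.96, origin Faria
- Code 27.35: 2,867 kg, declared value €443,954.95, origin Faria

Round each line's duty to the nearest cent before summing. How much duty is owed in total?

€26,637.30

Line 1 (53.05, Faria, 108 kg, €11,109.96):
Base rate for 53.05 is 23%.
Origin Faria qualifies under the Coresta–Faria agreement and 53.05 is covered: preferential rate Free applies instead.
The additional-duty order on 53.05 targets Fenune, not Faria; it does not apply.
Duty = €11,109.96 × 0% = €0.00.
Line 2 (27.35, Faria, 2,867 kg, €443,954.95):
Base rate for 27.35 is 15%.
Origin Faria qualifies under the Coresta–Faria agreement and 27.35 is covered: preferential rate 6% applies instead.
The additional-duty order on 27.35 targets Fenune, not Faria; it does not apply.
Duty = €443,954.95 × 6% = €26,637.30.
Total = €0.00 + €26,637.30 = €26,637.30.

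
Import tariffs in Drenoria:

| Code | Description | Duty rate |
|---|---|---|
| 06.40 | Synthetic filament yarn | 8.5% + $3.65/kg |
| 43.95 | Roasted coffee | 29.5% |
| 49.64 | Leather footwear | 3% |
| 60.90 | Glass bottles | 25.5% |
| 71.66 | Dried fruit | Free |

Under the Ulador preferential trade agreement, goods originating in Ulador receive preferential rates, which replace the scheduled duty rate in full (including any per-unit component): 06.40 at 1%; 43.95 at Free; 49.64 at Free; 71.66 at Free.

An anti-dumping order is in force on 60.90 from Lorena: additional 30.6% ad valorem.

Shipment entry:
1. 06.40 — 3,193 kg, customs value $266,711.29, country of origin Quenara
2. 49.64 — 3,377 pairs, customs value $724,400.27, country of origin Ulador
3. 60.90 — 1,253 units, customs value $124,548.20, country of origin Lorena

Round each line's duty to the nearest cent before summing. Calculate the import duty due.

Line 1 (06.40, Quenara, 3,193 kg, $266,711.29):
Base rate for 06.40 is 8.5% + $3.65/kg.
06.40 has an FTA preferential rate, but origin Quenara is not Ulador; base rate stands.
Duty = $266,711.29 × 8.5% + 3,193 × $3.65 = $34,324.91.
Line 2 (49.64, Ulador, 3,377 pairs, $724,400.27):
Base rate for 49.64 is 3%.
Origin Ulador qualifies under the Drenoria–Ulador agreement and 49.64 is covered: preferential rate Free applies instead.
Duty = $724,400.27 × 0% = $0.00.
Line 3 (60.90, Lorena, 1,253 units, $124,548.20):
Base rate for 60.90 is 25.5%.
Additional duty on 60.90 from Lorena: +30.6%. Applied ad valorem rate: 25.5% + 30.6% = 56.1%.
Duty = $124,548.20 × 56.1% = $69,871.54.
Total = $34,324.91 + $0.00 + $69,871.54 = $104,196.45.

$104,196.45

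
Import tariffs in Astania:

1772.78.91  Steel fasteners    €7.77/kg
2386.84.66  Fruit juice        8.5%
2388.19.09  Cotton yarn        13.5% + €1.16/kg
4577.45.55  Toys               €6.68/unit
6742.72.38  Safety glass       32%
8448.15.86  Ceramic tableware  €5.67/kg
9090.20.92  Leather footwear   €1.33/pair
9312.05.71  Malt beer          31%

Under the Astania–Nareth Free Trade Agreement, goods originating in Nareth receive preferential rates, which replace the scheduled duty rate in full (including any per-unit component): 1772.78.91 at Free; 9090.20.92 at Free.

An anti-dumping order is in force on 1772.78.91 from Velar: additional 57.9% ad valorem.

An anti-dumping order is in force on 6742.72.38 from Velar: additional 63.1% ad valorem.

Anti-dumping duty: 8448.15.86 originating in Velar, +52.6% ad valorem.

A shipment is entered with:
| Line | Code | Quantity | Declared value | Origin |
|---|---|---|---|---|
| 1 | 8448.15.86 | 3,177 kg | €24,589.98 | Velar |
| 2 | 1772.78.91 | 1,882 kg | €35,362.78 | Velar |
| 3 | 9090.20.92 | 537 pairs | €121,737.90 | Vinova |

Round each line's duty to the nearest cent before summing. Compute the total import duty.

€66,760.32

Line 1 (8448.15.86, Velar, 3,177 kg, €24,589.98):
Base rate for 8448.15.86 is €5.67/kg.
Additional duty on 8448.15.86 from Velar: +52.6% ad valorem. Applied ad valorem rate = 52.6%.
Duty = €24,589.98 × 52.6% + 3,177 × €5.67 = €30,947.92.
Line 2 (1772.78.91, Velar, 1,882 kg, €35,362.78):
Base rate for 1772.78.91 is €7.77/kg.
1772.78.91 has an FTA preferential rate, but origin Velar is not Nareth; base rate stands.
Additional duty on 1772.78.91 from Velar: +57.9% ad valorem. Applied ad valorem rate = 57.9%.
Duty = €35,362.78 × 57.9% + 1,882 × €7.77 = €35,098.19.
Line 3 (9090.20.92, Vinova, 537 pairs, €121,737.90):
Base rate for 9090.20.92 is €1.33/pair.
9090.20.92 has an FTA preferential rate, but origin Vinova is not Nareth; base rate stands.
Duty = 537 × €1.33 = €714.21.
Total = €30,947.92 + €35,098.19 + €714.21 = €66,760.32.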